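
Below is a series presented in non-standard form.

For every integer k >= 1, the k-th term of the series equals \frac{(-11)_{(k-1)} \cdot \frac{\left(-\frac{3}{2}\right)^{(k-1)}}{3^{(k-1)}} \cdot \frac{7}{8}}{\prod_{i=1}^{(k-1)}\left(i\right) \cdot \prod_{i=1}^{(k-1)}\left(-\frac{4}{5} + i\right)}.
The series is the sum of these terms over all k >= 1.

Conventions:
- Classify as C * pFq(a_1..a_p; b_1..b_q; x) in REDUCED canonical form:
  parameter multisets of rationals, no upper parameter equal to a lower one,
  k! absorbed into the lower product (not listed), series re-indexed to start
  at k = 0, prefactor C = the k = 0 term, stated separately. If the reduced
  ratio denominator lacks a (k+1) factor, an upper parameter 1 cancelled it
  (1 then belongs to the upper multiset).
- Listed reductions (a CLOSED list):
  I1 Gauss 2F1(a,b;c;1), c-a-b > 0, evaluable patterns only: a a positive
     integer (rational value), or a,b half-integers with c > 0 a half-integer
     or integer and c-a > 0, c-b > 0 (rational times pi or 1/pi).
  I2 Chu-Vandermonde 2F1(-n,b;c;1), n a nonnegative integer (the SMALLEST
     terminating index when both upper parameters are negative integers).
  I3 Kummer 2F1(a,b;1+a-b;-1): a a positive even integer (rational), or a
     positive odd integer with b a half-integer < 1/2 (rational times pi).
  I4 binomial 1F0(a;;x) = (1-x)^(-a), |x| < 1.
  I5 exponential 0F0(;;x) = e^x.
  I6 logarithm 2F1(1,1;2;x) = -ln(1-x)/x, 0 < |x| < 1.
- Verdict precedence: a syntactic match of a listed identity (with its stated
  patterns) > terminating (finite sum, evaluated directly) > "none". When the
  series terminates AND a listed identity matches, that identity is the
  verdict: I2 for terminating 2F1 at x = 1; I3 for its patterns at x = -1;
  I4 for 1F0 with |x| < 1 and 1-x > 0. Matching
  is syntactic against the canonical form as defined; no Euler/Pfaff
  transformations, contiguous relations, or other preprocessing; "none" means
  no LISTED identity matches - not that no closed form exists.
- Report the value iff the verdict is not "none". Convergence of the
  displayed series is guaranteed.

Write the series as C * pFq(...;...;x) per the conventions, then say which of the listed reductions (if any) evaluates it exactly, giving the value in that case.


Classification (C = \frac{7}{8}): 1F1 with upper {-11}, lower {\frac{1}{5}}, argument x = -\frac{1}{2}. Verdict: terminating - the sum ends at index 11 because -11 is a negative integer; exact evaluation follows. Its exact value is \frac{767706460538867041}{6298348441042944}.

The tell: from the first term \frac{7}{8}: the product of the first k integers (prefactor 7/8) is k!.
Adjacent-term ratio: r(k) = -\frac{1}{2} * (k-11) / [(k+\frac{1}{5}) (k+1)] - rational; roots negated = parameters, x = -\frac{1}{2}, C = \frac{7}{8}.


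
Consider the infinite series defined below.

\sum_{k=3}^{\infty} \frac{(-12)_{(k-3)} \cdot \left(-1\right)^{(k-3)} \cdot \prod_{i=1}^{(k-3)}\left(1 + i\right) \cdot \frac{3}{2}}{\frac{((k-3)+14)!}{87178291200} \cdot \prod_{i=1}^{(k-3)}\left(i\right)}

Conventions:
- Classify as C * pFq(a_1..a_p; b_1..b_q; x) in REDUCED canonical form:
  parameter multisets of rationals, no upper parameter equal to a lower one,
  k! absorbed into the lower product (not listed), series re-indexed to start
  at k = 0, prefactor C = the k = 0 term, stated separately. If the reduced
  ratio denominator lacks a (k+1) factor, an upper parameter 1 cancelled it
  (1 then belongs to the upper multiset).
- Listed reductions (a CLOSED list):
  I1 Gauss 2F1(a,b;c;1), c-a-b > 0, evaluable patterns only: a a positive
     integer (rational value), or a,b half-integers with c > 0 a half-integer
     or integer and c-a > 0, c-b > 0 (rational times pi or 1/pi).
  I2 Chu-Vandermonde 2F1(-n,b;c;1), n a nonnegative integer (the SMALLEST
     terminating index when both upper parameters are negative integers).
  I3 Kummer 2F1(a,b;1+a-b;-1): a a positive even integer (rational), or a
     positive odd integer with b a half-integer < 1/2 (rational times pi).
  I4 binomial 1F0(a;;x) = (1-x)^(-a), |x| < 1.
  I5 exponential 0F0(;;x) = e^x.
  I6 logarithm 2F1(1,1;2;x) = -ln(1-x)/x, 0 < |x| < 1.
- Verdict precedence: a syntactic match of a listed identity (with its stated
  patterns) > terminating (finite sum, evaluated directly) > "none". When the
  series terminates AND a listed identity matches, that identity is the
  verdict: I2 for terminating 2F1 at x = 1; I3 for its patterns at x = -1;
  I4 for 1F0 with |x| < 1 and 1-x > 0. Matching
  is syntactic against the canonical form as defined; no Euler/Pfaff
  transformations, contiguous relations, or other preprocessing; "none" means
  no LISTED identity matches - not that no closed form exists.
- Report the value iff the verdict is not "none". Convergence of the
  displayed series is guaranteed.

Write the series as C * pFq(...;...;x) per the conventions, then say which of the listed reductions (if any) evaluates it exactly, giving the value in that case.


At argument -1: a 2F1 with upper {-12, 2}, lower {15}, scaled by C = \frac{3}{2}. Verdict at x = -1: Kummer (I3) matches (x = -1; c = 15 equals 1+a-b for upper {-12, 2}: listed pattern). Hence: \frac{21}{2}.

First insight: from the first term \frac{3}{2}: the running product (C = 3/2, x = -1) telescopes to a rising factorial.
Term ratio: r(k) = -1 * (k-12) (k+2) / [(k+15) (k+1)] - rational in k. x = -1; t_0 = \frac{3}{2}; negate the roots.


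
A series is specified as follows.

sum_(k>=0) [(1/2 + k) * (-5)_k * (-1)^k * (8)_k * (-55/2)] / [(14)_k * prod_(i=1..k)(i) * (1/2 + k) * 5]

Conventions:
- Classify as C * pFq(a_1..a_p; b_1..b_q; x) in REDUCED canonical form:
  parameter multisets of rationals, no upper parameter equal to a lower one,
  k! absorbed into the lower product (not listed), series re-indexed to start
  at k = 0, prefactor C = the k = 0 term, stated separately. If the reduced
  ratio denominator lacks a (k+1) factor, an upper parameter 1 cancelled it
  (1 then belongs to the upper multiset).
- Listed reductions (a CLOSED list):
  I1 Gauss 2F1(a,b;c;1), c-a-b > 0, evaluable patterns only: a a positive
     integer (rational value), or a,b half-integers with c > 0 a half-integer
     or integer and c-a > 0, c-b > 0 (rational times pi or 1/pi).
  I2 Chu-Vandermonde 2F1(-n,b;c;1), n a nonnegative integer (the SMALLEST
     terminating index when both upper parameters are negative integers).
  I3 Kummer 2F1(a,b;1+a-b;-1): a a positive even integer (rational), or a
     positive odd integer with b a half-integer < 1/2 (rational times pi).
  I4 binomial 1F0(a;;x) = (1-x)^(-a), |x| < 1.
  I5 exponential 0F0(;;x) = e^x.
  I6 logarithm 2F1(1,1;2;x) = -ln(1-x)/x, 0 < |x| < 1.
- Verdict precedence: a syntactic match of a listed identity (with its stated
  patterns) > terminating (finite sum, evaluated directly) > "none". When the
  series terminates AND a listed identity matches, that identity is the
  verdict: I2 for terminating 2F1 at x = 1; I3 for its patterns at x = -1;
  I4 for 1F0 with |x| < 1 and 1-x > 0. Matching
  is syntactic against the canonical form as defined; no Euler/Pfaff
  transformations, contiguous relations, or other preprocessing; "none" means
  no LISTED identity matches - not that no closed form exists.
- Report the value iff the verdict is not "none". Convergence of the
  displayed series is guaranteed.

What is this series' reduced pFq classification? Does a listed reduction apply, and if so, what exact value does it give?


Key step: from the first term -11/2: the constant factors (C = -11/2, x = -1) combine into one prefactor.
Step ratio: r(k) = (-1) * (k-5) (k+8) / [(k+14) (k+1)] ; factor over Q: parameters, x = (-1), and C = -11/2.

At argument -1: a 2F1 with upper {-5, 8}, lower {14}, scaled by C = -11/2. Verdict: this is Kummer's theorem (I3) (x = -1; c = 14 equals 1+a-b for upper {-5, 8}: listed pattern). Sum: -1573/28.


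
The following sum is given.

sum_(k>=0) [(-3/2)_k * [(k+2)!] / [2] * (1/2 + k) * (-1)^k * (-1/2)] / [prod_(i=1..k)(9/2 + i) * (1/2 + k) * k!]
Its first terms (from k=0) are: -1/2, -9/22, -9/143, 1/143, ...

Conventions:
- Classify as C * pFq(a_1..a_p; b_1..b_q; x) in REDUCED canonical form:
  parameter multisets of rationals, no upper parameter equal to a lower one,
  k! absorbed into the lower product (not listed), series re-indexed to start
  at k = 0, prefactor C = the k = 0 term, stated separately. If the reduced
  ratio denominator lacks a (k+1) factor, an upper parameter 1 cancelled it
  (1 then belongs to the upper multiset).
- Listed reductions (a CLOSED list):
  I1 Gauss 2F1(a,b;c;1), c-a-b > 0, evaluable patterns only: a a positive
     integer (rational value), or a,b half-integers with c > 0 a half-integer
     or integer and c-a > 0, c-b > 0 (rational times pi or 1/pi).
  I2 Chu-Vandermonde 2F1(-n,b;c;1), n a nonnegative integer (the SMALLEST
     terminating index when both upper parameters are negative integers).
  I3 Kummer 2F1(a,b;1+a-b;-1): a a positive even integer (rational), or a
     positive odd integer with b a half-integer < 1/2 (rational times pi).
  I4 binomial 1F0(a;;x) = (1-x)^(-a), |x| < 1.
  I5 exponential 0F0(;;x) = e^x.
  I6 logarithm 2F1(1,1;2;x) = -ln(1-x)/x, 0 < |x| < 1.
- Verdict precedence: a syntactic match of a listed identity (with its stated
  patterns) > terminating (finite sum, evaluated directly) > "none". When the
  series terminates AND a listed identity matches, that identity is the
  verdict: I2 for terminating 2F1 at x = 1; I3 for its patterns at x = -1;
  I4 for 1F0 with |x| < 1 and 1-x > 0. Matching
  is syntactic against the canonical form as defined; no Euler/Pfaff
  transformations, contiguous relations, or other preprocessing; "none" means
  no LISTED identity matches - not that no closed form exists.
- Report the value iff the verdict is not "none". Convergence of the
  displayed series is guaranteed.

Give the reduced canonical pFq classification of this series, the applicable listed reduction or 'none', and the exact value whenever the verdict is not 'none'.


With C = -1/2: the canonical form is 2F1(-3/2, 3; 11/2; -1). Verdict: the Kummer evaluation I3 applies (x = -1; c = 11/2 equals 1+a-b for upper {-3/2, 3}: listed pattern). Sum: (-315/1024) * pi.

Key step: with t_0 = -1/2, the lower running product (C = -1/2) is a rising factorial.
Consecutive-term ratio: r(k) = (-1) * (k-3/2) (k+3) / [(k+11/2) (k+1)] - rational in k, leading ratio (-1); with t_0 = -1/2, classification follows.


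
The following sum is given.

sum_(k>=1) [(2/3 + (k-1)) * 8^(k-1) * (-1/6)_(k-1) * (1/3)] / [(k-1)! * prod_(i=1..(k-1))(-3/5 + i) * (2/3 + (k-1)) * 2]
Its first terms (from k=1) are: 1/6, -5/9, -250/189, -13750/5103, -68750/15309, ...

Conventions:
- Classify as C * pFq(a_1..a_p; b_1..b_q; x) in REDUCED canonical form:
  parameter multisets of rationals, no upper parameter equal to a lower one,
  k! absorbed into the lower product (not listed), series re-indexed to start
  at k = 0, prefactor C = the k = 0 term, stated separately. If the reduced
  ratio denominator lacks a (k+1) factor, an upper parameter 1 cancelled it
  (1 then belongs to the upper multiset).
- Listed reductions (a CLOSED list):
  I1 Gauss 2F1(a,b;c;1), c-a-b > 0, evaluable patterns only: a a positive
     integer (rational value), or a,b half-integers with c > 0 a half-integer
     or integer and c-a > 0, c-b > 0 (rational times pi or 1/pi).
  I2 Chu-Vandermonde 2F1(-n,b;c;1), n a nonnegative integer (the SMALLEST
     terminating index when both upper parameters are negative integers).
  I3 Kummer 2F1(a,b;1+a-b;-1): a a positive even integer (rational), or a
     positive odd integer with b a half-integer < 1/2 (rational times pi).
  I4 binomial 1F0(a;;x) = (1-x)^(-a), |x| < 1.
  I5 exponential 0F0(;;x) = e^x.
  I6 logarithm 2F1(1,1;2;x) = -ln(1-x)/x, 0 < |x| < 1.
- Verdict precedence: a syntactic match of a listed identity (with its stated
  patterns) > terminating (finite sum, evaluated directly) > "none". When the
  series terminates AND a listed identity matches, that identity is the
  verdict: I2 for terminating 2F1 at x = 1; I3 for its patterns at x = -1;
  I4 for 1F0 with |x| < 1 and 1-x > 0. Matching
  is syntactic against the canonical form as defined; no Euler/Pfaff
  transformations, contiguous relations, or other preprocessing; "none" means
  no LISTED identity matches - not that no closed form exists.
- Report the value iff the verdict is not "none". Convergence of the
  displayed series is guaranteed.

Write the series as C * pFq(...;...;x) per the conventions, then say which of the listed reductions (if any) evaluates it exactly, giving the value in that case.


This is 1/6 * 1F1(-1/6; 2/5; 8) in reduced canonical form. Verdict: none. A 1F1 with upper {-1/6} fits none of I1-I6 at x = 8; the sum runs forever.

Structural cue: with t_0 = 1/6, the constant factors (prefactor 1/6) combine into one prefactor.
Consecutive-term ratio: r(k) = 8 * (k-1/6) / [(k+2/5) (k+1)] - rational; roots negated = parameters, x = 8, C = 1/6.


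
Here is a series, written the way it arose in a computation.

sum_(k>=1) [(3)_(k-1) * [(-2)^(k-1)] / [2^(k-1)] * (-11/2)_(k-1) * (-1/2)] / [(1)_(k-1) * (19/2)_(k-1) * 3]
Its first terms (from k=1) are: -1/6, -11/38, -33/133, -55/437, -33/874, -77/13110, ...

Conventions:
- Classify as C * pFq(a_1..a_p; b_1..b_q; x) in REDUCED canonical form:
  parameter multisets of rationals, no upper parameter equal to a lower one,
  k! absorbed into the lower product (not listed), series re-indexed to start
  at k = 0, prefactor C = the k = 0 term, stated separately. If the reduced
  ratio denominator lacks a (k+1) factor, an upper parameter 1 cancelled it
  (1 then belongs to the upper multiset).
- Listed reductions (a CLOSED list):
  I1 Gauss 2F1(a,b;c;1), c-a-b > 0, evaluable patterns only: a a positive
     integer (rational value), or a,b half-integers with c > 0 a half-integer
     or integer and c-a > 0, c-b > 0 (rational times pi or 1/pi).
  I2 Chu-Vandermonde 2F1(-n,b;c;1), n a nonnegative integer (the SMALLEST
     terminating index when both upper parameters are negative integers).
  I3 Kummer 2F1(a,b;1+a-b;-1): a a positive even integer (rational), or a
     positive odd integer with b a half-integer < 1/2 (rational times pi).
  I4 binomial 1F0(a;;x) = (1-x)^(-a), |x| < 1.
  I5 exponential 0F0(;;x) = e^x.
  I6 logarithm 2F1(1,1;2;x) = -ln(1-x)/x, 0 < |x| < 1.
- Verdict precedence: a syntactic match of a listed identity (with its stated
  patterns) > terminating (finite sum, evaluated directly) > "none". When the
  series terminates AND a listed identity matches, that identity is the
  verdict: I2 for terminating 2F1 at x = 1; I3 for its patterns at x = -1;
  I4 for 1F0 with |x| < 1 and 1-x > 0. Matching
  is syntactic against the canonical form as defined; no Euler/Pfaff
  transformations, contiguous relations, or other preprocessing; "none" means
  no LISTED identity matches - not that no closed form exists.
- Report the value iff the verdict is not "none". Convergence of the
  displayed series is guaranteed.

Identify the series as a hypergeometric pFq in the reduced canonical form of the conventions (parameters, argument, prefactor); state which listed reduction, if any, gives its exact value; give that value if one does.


Canonical form: C = -1/6 times 2F1 with upper {-11/2, 3}, lower {19/2}, x = -1. Verdict: the Kummer evaluation I3 fires (x = -1; c = 19/2 equals 1+a-b for upper {-11/2, 3}: listed pattern). Value: (-36465/131072) * pi.

Structural cue: t_0 being -1/6, the constant factors (prefactor -1/6) combine into one prefactor.
Adjacent-term ratio: r(k) = (-1) * (k-11/2) (k+3) / [(k+19/2) (k+1)] ; factor over Q: parameters, x = (-1), and C = -1/6.


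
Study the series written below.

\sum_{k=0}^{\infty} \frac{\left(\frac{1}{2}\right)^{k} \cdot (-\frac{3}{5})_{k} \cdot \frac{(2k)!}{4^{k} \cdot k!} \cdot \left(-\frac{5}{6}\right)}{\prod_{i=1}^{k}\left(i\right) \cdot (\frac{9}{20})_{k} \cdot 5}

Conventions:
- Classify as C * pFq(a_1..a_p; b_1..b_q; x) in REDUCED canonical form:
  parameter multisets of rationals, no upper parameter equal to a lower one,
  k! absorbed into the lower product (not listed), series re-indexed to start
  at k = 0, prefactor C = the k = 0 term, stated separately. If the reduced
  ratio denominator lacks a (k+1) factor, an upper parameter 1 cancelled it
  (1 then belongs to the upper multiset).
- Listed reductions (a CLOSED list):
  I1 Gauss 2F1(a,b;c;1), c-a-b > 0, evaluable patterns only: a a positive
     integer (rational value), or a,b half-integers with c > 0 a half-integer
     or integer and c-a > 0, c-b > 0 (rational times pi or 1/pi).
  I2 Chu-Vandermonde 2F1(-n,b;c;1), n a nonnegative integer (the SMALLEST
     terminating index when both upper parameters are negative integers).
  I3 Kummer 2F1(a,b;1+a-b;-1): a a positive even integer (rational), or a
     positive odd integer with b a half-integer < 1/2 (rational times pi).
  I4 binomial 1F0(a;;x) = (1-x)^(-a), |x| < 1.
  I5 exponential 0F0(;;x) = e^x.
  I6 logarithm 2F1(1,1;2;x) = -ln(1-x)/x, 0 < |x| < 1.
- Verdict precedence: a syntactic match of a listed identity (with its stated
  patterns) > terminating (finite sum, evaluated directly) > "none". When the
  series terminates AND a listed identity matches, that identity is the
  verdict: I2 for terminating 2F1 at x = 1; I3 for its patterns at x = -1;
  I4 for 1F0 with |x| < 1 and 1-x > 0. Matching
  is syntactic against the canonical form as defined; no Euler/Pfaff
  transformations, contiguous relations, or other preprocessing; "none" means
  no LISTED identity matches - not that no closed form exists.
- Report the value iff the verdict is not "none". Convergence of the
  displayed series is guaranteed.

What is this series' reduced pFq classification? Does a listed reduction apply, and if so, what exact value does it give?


With C = -\frac{1}{6}: the canonical form is 2F1(-\frac{3}{5}, \frac{1}{2}; \frac{9}{20}; \frac{1}{2}). Verdict: none. No listed pattern accepts 2F1(-\frac{3}{5}, \frac{1}{2}; \frac{9}{20}; \frac{1}{2}).

Structural cue: t_0 = -\frac{1}{6} here, and the constant factors (C = -1/6, x = 1/2) combine into one prefactor.
Consecutive-term ratio: r(k) = \frac{1}{2} * (k-\frac{3}{5}) (k+\frac{1}{2}) / [(k+\frac{9}{20}) (k+1)] - poly over poly, x = \frac{1}{2} from leading terms; C = -\frac{1}{6} at k = 0.


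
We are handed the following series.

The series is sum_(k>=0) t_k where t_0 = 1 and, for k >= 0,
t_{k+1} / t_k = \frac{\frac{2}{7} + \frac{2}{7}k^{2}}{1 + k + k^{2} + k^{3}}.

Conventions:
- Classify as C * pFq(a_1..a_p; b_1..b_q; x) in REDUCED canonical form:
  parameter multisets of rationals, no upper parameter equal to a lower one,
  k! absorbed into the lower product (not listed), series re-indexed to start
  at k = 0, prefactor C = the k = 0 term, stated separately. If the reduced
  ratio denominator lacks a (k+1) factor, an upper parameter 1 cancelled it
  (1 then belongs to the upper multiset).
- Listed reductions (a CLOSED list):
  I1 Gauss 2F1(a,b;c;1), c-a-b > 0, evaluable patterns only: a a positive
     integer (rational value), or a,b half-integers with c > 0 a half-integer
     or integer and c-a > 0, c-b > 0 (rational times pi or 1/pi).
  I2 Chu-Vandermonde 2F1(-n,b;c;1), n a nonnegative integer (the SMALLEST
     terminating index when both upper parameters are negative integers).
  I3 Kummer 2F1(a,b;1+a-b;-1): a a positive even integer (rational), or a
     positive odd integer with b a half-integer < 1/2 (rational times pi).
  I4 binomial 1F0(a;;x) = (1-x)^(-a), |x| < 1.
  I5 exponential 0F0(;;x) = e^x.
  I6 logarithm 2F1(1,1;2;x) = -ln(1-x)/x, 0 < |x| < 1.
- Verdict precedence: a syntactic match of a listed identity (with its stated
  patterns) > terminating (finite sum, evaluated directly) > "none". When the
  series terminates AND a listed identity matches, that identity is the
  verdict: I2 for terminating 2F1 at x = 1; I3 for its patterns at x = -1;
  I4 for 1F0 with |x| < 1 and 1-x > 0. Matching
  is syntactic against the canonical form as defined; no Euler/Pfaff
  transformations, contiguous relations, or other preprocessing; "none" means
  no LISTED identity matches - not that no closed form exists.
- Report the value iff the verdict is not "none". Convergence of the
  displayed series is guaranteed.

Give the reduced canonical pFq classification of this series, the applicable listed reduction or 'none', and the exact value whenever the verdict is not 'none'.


Structural cue: t_0 being 1, roots of the ratio polynomials (prefactor 1) are the negated parameters.
Consecutive-term ratio: r(k) = \frac{2}{7} * 1 / [(k+1)] ; factor over Q: parameters, x = \frac{2}{7}, and C = 1.

With C = 1: the canonical form is 0F0(-; -; \frac{2}{7}). Verdict: exponential (I5) fires (the 0F0 exponential series at x = \frac{2}{7}). Its exact value is e^{\frac{2}{7}}.


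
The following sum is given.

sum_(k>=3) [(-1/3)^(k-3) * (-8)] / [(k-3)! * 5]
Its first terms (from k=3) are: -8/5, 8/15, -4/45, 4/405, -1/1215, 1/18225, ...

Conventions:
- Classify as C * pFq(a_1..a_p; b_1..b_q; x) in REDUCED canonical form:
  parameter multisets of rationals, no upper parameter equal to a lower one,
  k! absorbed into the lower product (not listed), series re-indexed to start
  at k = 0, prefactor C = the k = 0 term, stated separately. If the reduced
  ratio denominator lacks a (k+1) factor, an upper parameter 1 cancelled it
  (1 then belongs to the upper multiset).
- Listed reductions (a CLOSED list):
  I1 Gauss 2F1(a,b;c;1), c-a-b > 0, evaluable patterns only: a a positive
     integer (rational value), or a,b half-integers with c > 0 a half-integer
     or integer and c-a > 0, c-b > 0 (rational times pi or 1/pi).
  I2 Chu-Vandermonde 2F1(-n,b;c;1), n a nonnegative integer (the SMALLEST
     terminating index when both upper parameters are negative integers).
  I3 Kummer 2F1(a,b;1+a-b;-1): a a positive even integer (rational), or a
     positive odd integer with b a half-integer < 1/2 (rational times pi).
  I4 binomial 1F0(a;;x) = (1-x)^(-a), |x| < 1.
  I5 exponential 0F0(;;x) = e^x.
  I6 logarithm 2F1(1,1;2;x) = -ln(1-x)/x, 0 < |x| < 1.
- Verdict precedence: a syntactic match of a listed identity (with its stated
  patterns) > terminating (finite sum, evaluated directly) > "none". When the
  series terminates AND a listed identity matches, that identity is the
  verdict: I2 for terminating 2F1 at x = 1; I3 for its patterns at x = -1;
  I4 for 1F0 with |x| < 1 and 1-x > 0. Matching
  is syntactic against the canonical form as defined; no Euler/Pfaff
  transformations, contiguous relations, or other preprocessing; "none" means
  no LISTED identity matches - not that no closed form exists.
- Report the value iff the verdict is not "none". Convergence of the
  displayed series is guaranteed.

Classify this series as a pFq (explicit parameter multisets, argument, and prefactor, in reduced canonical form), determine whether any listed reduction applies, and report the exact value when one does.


With C = -8/5: the canonical form is 0F0(-; -; -1/3). Verdict: the I5 exponential reduction applies (the 0F0 exponential series at x = -1/3). Its exact value is (-8/5) * e^(-1/3).

Key step: t_0 being -8/5, the constant factors (C = -8/5) combine into one prefactor.
Ratio: r(k) = (-1/3) * 1 / [(k+1)] ; factor over Q: parameters, x = (-1/3), and C = -8/5.


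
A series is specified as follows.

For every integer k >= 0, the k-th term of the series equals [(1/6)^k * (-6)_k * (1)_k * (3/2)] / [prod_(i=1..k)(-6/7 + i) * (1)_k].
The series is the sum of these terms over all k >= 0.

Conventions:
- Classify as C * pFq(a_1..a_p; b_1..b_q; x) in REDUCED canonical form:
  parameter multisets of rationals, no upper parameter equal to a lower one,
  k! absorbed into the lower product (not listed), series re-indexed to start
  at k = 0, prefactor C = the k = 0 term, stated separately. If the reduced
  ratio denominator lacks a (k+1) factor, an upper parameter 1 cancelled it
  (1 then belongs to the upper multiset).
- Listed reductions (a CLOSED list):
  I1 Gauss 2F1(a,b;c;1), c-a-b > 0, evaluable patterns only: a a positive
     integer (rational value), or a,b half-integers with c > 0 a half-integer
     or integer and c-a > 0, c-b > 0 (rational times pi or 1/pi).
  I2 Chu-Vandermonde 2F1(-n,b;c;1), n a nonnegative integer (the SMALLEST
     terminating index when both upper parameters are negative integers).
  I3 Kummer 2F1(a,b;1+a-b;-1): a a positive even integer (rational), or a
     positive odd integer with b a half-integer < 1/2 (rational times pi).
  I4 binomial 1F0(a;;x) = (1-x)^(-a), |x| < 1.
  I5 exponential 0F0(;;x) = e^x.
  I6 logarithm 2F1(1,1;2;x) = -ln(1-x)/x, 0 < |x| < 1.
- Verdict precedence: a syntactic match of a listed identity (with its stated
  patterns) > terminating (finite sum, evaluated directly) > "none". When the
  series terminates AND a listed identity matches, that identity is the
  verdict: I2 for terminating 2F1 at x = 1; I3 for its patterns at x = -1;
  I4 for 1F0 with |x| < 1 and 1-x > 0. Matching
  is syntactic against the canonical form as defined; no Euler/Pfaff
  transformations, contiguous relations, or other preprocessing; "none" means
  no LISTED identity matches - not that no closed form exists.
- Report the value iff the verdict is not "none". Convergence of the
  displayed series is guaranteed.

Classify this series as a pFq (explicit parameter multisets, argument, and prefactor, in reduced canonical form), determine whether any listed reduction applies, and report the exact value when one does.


This is 3/2 * 2F1(-6, 1; 1/7; 1/6) in reduced canonical form. Verdict: terminating. (-6)_k vanishes past k = 6, leaving a 7-term sum, computed directly. Sum: -401997023/119066112.

Key step: x = (1/6) and the lower running product (C = 3/2) is a rising factorial.
Step ratio: r(k) = (1/6) * (k-6) (k+1) / [(k+1/7) (k+1)] - rational; roots negated = parameters, x = (1/6), C = 3/2.


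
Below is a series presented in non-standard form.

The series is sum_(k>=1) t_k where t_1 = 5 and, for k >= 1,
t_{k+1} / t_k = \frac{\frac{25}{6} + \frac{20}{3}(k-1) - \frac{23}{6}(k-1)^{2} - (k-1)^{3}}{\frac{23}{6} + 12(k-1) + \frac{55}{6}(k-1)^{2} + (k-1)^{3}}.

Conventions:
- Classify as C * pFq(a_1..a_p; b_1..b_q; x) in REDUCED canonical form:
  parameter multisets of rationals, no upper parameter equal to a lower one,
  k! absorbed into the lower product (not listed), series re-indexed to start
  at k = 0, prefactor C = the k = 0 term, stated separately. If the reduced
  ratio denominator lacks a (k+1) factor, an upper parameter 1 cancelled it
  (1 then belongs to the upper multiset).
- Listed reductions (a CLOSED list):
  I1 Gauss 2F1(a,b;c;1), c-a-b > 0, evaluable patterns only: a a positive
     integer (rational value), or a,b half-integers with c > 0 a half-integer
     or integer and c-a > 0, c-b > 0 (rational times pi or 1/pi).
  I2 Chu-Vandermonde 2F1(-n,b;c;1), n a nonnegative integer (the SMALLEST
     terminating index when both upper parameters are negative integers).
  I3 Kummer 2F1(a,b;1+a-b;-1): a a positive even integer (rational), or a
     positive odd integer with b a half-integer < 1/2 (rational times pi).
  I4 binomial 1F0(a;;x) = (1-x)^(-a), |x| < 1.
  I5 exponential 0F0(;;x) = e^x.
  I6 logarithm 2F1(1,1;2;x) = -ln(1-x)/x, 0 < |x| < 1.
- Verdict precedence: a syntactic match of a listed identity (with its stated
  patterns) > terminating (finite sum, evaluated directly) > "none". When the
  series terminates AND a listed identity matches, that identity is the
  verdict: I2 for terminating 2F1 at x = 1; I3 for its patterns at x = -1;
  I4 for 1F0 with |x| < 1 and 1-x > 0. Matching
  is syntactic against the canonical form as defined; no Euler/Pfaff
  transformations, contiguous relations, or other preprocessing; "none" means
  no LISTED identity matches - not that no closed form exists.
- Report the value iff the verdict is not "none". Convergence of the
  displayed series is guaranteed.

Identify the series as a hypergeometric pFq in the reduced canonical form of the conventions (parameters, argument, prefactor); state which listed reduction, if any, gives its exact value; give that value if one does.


Prefactor 5, argument -1: 2F1 with upper {-\frac{5}{3}, 5} over lower {\frac{23}{3}}. Verdict: none (x = -1): each listed identity misses the multisets {-\frac{5}{3}, 5} ; {\frac{23}{3}}.

Key step: t_0 = 5 here, and the ratio is unreduced: k + 1/2 divides both sides (C = 5, x = -1).
Ratio: r(k) = -1 * (k-\frac{5}{3}) (k+5) / [(k+\frac{23}{3}) (k+1)] - rational in k. x = -1; t_0 = 5; negate the roots.


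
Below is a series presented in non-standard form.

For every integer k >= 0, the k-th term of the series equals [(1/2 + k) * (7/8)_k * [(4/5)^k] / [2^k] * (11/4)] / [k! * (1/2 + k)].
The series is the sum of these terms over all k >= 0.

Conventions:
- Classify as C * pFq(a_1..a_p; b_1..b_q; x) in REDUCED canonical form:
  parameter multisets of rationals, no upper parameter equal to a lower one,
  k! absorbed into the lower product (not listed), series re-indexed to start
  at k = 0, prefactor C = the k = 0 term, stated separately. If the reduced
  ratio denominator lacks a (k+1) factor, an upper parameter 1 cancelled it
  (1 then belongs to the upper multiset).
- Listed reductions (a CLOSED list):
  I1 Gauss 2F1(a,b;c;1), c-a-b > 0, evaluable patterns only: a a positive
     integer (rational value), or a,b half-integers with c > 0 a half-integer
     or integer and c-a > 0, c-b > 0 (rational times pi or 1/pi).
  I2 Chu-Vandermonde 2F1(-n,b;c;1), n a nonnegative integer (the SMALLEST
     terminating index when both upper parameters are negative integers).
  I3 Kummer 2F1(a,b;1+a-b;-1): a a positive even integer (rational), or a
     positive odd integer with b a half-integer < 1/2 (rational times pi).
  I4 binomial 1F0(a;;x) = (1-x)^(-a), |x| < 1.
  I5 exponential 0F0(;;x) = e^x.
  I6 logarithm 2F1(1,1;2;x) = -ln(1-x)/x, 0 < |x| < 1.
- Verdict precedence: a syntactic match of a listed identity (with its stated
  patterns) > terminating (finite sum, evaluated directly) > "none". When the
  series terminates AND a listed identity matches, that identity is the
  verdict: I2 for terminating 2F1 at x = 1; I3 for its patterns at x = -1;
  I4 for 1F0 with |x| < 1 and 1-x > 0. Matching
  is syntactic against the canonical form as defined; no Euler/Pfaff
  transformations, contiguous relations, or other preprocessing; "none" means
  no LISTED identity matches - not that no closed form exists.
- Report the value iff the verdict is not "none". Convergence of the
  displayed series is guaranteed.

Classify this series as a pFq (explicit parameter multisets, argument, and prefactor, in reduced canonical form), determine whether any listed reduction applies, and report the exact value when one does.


At argument 2/5: a 1F0 with upper {7/8}, lower {-}, scaled by C = 11/4. Verdict: this is the I4 binomial reduction (the 1F0 binomial series: exponent -7/8, x = 2/5). Sum: (11/4) * (3/5)^(-7/8).

The tell: with t_0 = 11/4, striking the common factor k + 1/2 reduces the term (C = 11/4, x = 2/5).
Consecutive-term ratio: r(k) = (2/5) * (k+7/8) / [(k+1)] - rational in k, leading ratio (2/5); with t_0 = 11/4, classification follows.


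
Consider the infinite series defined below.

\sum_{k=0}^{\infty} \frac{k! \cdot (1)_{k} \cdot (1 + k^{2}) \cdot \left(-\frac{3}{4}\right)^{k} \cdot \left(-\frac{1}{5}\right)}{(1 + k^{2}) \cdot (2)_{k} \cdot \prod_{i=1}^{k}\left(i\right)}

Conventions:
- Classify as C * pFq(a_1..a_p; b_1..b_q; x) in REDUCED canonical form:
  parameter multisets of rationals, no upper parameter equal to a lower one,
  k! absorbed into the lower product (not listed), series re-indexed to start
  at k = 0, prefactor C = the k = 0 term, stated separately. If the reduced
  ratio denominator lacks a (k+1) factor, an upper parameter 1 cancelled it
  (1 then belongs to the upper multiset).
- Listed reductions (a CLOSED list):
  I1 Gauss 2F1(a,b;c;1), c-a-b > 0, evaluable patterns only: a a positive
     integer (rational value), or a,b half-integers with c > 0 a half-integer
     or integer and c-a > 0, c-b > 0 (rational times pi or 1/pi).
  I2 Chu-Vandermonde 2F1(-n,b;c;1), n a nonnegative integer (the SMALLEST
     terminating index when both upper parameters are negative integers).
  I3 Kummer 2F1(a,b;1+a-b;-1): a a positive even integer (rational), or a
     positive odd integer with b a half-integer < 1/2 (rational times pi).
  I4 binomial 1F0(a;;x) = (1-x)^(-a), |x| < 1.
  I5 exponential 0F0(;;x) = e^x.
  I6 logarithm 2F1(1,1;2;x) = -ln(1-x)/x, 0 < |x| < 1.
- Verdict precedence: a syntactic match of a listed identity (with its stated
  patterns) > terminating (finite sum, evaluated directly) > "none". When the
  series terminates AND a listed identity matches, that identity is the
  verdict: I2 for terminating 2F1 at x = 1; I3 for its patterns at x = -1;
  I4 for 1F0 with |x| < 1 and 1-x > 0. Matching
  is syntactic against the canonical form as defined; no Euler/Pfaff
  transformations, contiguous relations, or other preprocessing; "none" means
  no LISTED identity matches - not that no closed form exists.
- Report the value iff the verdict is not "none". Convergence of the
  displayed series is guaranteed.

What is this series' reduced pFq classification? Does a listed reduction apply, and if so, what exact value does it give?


Prefactor -\frac{1}{5}, argument -\frac{3}{4}: 2F1 with upper {1, 1} over lower {2}. Verdict: logarithm (I6) matches (the logarithm: parameters (1,1;2), x = -\frac{3}{4}). Sum: \left(-\frac{4}{15}\right) \cdot \ln\left(\frac{7}{4}\right).

Key observation: with t_0 = -\frac{1}{5}, the factorial ratio (C = -1/5) (k+a-1)!/(a-1)! is a rising factorial (a)_k.
Ratio: r(k) = -\frac{3}{4} * (k+1) (k+1) / [(k+2) (k+1)] - rational in k, leading ratio -\frac{3}{4}; with t_0 = -\frac{1}{5}, classification follows.


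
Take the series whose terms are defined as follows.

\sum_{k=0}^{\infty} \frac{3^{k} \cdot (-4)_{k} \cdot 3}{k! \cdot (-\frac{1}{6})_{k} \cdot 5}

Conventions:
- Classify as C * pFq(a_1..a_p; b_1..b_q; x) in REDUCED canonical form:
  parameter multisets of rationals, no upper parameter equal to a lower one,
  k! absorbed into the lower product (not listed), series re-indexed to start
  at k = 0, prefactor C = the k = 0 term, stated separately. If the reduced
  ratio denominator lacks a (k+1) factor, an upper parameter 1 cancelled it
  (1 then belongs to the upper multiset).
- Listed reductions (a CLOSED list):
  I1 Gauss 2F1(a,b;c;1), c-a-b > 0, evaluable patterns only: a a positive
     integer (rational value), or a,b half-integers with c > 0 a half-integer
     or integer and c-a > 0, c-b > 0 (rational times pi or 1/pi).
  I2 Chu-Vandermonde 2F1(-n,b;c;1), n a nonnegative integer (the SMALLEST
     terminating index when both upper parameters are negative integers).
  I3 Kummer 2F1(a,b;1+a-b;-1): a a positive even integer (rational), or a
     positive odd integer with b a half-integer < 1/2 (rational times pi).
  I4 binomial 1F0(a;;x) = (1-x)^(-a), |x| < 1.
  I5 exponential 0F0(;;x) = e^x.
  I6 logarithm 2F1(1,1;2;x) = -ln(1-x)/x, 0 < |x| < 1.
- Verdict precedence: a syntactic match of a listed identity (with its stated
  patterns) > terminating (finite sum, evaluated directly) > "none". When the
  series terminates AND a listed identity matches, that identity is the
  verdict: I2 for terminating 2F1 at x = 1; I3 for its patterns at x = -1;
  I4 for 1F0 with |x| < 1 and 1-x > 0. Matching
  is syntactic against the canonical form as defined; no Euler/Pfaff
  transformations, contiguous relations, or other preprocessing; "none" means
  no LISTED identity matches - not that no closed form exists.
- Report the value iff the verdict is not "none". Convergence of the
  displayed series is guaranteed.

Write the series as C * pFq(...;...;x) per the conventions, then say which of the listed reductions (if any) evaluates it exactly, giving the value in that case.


Prefactor \frac{3}{5}, argument 3: 1F1 with upper {-4} over lower {-\frac{1}{6}}. Verdict: terminating. (-4)_k vanishes past k = 4, leaving a 5-term sum, computed directly. Hence: -\frac{11019}{4675}.

Structural cue: t_0 = \frac{3}{5} here, and the constant factors (C = 3/5) combine into one prefactor.
Adjacent-term ratio: r(k) = 3 * (k-4) / [(k-\frac{1}{6}) (k+1)] - poly over poly, x = 3 from leading terms; C = \frac{3}{5} at k = 0.


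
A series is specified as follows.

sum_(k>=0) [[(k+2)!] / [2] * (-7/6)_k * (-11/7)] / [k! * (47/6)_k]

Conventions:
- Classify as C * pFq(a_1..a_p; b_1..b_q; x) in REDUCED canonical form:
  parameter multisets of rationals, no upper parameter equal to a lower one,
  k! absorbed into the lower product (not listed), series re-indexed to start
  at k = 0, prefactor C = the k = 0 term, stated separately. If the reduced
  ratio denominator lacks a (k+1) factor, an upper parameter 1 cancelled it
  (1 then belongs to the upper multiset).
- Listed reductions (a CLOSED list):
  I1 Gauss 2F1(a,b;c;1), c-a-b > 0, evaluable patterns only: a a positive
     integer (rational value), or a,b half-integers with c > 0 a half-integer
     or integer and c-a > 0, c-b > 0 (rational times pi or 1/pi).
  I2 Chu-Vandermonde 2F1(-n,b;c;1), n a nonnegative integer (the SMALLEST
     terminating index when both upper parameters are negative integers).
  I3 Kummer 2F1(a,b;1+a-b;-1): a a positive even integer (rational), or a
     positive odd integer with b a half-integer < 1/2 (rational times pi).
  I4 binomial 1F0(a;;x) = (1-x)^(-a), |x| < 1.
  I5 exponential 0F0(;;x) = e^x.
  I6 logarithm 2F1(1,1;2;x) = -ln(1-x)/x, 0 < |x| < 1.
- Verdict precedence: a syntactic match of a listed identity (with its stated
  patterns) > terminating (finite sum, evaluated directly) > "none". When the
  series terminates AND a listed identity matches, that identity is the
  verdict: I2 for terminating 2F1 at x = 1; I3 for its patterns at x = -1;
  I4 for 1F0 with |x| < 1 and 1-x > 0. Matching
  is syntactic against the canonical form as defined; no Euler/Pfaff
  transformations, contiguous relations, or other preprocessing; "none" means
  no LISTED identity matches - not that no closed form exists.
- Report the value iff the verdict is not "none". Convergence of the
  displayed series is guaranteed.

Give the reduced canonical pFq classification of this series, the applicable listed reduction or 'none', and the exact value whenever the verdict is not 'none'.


Reduced: x = 1, 2F1, upper = {-7/6, 3}, lower = {47/6}, C = -11/7. Verdict: the Gauss summation I1 fires (x = 1: the Gamma ratio telescopes since c-a-b = 6 > 0 and a = 3 in Z>0). Hence: -65395/72576.

Structural cue: t_0 being -11/7, the factorial ratio (C = -11/7, x = 1) (k+a-1)!/(a-1)! is a rising factorial (a)_k.
Term ratio: r(k) = 1 * (k-7/6) (k+3) / [(k+47/6) (k+1)] - rational in k, leading ratio 1; with t_0 = -11/7, classification follows.


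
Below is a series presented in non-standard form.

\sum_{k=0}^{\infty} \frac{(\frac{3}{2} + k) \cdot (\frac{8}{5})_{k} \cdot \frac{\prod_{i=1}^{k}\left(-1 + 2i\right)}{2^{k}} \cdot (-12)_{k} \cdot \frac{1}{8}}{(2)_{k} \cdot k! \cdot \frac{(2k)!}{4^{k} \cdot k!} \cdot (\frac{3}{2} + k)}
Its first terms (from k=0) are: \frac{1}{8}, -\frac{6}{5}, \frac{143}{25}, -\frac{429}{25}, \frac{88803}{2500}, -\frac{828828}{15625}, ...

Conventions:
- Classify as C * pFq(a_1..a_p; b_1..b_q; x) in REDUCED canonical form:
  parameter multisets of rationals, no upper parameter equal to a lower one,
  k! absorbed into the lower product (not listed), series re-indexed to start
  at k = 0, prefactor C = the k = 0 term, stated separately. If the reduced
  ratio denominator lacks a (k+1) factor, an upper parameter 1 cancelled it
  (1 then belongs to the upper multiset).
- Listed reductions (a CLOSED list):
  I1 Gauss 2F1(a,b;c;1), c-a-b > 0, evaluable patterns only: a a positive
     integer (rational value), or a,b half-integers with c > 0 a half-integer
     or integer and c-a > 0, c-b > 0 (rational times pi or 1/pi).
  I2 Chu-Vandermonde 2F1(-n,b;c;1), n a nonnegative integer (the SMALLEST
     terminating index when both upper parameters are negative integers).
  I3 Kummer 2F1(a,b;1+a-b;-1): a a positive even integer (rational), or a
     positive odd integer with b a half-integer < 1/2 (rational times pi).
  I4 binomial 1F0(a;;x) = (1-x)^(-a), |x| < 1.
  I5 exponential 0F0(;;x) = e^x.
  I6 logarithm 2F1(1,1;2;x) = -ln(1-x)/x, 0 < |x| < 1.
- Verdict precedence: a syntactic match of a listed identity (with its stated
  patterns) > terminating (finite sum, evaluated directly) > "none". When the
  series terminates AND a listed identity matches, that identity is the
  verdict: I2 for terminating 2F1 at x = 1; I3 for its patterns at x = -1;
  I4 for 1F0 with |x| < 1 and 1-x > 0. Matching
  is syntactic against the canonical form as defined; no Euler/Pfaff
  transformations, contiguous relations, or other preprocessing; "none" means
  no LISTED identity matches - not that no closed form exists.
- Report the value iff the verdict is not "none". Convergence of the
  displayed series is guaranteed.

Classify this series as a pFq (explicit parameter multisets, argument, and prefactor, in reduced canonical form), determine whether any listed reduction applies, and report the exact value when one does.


The tell: from the first term \frac{1}{8}: k + 3/2 divides numerator and denominator alike; C = 1/8, x = 1 after cancelling.
Consecutive-term ratio: r(k) = 1 * (k-12) (k+\frac{8}{5}) / [(k+2) (k+1)] ; factor over Q: parameters, x = 1, and C = \frac{1}{8}.

At argument 1: a 2F1 with upper {-12, \frac{8}{5}}, lower {2}, scaled by C = \frac{1}{8}. Verdict: the Chu-Vandermonde identity I2 fires (terminating 2F1 at x = 1 with n = 12, b = 8/5, c = 2). Its exact value is \frac{11795637}{12207031250}.
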